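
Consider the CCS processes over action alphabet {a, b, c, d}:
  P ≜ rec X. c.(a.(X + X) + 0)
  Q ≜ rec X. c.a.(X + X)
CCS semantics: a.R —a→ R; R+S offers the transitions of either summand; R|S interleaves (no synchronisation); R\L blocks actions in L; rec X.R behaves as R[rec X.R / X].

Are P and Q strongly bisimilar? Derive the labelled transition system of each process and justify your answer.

bisimilar

LTS(P): 3 reachable states
  m0 = rec X. c.(a.(X + X) + 0) | --c--▸ m1
  m1 = a.((rec X. c.(a.(X + X) + 0)) + (rec X. c.(a.(X + X) + 0))) + 0 | --a--▸ m2
  m2 = (rec X. c.(a.(X + X) + 0)) + (rec X. c.(a.(X + X) + 0)) | --c--▸ m1
LTS(Q): 3 reachable states
  n0 = rec X. c.a.(X + X) | --c--▸ n1
  n1 = a.((rec X. c.a.(X + X)) + (rec X. c.a.(X + X))) | --a--▸ n2
  n2 = (rec X. c.a.(X + X)) + (rec X. c.a.(X + X)) | --c--▸ n1
Bisimilarity quotient blocks:
  B0 = {m0, m2, n0, n2}
  B1 = {m1, n1}
m0 ∈ B0, n0 ∈ B0 → same block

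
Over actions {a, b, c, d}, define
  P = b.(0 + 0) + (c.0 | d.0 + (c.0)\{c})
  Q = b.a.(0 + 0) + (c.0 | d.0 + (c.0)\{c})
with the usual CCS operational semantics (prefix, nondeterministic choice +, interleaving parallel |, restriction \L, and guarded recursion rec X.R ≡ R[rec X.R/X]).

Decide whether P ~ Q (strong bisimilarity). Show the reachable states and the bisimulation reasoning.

P ≁ Q

LTS(P): 5 reachable states
  s0 = b.(0 + 0) + (c.0 | d.0 + (c.0)\{c}) has moves =b=> s1, =c=> s2, =d=> s3
  s1 = 0 + 0 has moves (no moves)
  s2 = 0 | d.0 has moves =d=> s4
  s3 = c.0 | 0 has moves =c=> s4
  s4 = 0 | 0 has moves (no moves)
LTS(Q): 6 reachable states
  t0 = b.a.(0 + 0) + (c.0 | d.0 + (c.0)\{c}) has moves =b=> t1, =c=> t2, =d=> t3
  t1 = a.(0 + 0) has moves =a=> t4
  t2 = 0 | d.0 has moves =d=> t5
  t3 = c.0 | 0 has moves =c=> t5
  t4 = 0 + 0 has moves (no moves)
  t5 = 0 | 0 has moves (no moves)
Partition-refinement fixed point:
  B0 = {s0}
  B1 = {s3, t3}
  B2 = {s1, s4, t4, t5}
  B3 = {s2, t2}
  B4 = {t0}
  B5 = {t1}
s0 ∈ B0, t0 ∈ B4 → different blocks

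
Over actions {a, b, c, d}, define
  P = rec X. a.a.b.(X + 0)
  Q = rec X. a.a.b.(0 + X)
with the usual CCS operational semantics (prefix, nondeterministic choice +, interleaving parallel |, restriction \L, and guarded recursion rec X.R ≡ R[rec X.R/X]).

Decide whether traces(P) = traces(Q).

LTS(P): 4 reachable states
  u0 = rec X. a.a.b.(X + 0) :: -a-> u1
  u1 = a.b.((rec X. a.a.b.(X + 0)) + 0) :: -a-> u2
  u2 = b.((rec X. a.a.b.(X + 0)) + 0) :: -b-> u3
  u3 = (rec X. a.a.b.(X + 0)) + 0 :: -a-> u1
LTS(Q): 4 reachable states
  v0 = rec X. a.a.b.(0 + X) :: -a-> v1
  v1 = a.b.(0 + (rec X. a.a.b.(0 + X))) :: -a-> v2
  v2 = b.(0 + (rec X. a.a.b.(0 + X))) :: -b-> v3
  v3 = 0 + (rec X. a.a.b.(0 + X)) :: -a-> v1
Partition-refinement fixed point:
  B0 = {u0, u3, v0, v3}
  B1 = {u1, v1}
  B2 = {u2, v2}
u0 ∈ B0, v0 ∈ B0 → same block
Bisimilar ⇒ trace-equivalent.

traces(P) = traces(Q)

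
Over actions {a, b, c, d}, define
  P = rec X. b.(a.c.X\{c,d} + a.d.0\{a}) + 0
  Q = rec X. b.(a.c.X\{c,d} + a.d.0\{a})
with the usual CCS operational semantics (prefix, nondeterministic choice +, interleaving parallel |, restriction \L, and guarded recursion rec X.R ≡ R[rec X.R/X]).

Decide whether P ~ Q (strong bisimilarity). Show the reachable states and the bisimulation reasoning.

bisimilar

Reachable graph of P (9 states):
  p0 = rec X. b.(a.c.X\{c,d} + a.d.0\{a}) + 0 ⊢ ··b··> p1
  p1 = a.c.(rec X. b.(a.c.X\{c,d} + a.d.0\{a}) + 0)\{c,d} + a.d.0\{a} ⊢ ··a··> p2, ··a··> p3
  p2 = c.(rec X. b.(a.c.X\{c,d} + a.d.0\{a}) + 0)\{c,d} ⊢ ··c··> p4
  p3 = d.0\{a} ⊢ ··d··> p5
  p4 = (rec X. b.(a.c.X\{c,d} + a.d.0\{a}) + 0)\{c,d} ⊢ ··b··> p6
  p5 = 0\{a} ⊢ stopped
  p6 = (a.c.(rec X. b.(a.c.X\{c,d} + a.d.0\{a}) + 0)\{c,d} + a.d.0\{a})\{c,d} ⊢ ··a··> p7, ··a··> p8
  p7 = (c.(rec X. b.(a.c.X\{c,d} + a.d.0\{a}) + 0)\{c,d})\{c,d} ⊢ stopped
  p8 = (d.0\{a})\{c,d} ⊢ stopped
Reachable graph of Q (9 states):
  q0 = rec X. b.(a.c.X\{c,d} + a.d.0\{a}) ⊢ ··b··> q1
  q1 = a.c.(rec X. b.(a.c.X\{c,d} + a.d.0\{a}))\{c,d} + a.d.0\{a} ⊢ ··a··> q2, ··a··> q3
  q2 = c.(rec X. b.(a.c.X\{c,d} + a.d.0\{a}))\{c,d} ⊢ ··c··> q4
  q3 = d.0\{a} ⊢ ··d··> q5
  q4 = (rec X. b.(a.c.X\{c,d} + a.d.0\{a}))\{c,d} ⊢ ··b··> q6
  q5 = 0\{a} ⊢ stopped
  q6 = (a.c.(rec X. b.(a.c.X\{c,d} + a.d.0\{a}))\{c,d} + a.d.0\{a})\{c,d} ⊢ ··a··> q7, ··a··> q8
  q7 = (c.(rec X. b.(a.c.X\{c,d} + a.d.0\{a}))\{c,d})\{c,d} ⊢ stopped
  q8 = (d.0\{a})\{c,d} ⊢ stopped
Partition-refinement fixed point:
  B0 = {p0, q0}
  B1 = {p1, q1}
  B2 = {p2, q2}
  B3 = {p4, q4}
  B4 = {p6, q6}
  B5 = {p5, p7, p8, q5, q7, q8}
  B6 = {p3, q3}
p0 ∈ B0, q0 ∈ B0 → same block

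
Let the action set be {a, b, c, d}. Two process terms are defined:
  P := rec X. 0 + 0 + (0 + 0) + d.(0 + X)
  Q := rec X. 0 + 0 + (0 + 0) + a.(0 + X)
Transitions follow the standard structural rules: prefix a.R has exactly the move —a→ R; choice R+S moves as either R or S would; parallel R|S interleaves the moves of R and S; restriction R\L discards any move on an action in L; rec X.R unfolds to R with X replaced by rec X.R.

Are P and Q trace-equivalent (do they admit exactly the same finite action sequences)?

P's transition system — 2 states:
  p0 = rec X. 0 + 0 + (0 + 0) + d.(0 + X) has moves =d=> p1
  p1 = 0 + (rec X. 0 + 0 + (0 + 0) + d.(0 + X)) has moves =d=> p1
Q's transition system — 2 states:
  q0 = rec X. 0 + 0 + (0 + 0) + a.(0 + X) has moves =a=> q1
  q1 = 0 + (rec X. 0 + 0 + (0 + 0) + a.(0 + X)) has moves =a=> q1
Trace ⟨d⟩ through P, begin at {p0}:
  [1] d ⇒ {p1}
  P completes σ.
Trace ⟨d⟩ through Q, begin at {q0}:
  [1] d ⇒ no successor for Q

trace-distinct — witness ⟨d⟩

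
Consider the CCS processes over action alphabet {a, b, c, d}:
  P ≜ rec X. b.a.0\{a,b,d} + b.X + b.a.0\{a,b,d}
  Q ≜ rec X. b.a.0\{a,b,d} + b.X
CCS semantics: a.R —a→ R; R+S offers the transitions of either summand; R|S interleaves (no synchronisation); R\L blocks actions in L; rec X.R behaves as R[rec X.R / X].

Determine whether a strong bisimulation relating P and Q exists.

P's transition system — 3 states:
  u0 = rec X. b.a.0\{a,b,d} + b.X + b.a.0\{a,b,d} | --b--▸ u0, --b--▸ u1
  u1 = a.0\{a,b,d} | --a--▸ u2
  u2 = 0\{a,b,d} | ∅
Q's transition system — 3 states:
  v0 = rec X. b.a.0\{a,b,d} + b.X | --b--▸ v0, --b--▸ v1
  v1 = a.0\{a,b,d} | --a--▸ v2
  v2 = 0\{a,b,d} | ∅
Bisimilarity quotient blocks:
  B0 = {u0, v0}
  B1 = {u1, v1}
  B2 = {u2, v2}
u0 ∈ B0, v0 ∈ B0 → same block

YES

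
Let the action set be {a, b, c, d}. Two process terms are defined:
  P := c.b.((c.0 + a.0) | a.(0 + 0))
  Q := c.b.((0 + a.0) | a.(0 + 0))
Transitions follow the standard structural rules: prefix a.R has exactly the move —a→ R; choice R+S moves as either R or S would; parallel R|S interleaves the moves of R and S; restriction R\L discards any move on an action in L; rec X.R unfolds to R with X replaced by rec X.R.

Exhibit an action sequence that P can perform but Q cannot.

P's transition system — 6 states:
  s0 = c.b.((c.0 + a.0) | a.(0 + 0)) has moves =c=> s1
  s1 = b.((c.0 + a.0) | a.(0 + 0)) has moves =b=> s2
  s2 = (c.0 + a.0) | a.(0 + 0) has moves =a=> s3, =a=> s4, =c=> s4
  s3 = (c.0 + a.0) | (0 + 0) has moves =a=> s5, =c=> s5
  s4 = 0 | a.(0 + 0) has moves =a=> s5
  s5 = 0 | (0 + 0) has moves stopped
Q's transition system — 6 states:
  t0 = c.b.((0 + a.0) | a.(0 + 0)) has moves =c=> t1
  t1 = b.((0 + a.0) | a.(0 + 0)) has moves =b=> t2
  t2 = (0 + a.0) | a.(0 + 0) has moves =a=> t3, =a=> t4
  t3 = (0 + a.0) | (0 + 0) has moves =a=> t5
  t4 = 0 | a.(0 + 0) has moves =a=> t5
  t5 = 0 | (0 + 0) has moves stopped
Run σ = ⟨cbc⟩ on P: start {s0}
  after c @ step 1: {s1}
  after b @ step 2: {s2}
  after c @ step 3: {s4}
  — P admits the full trace.
Run σ = ⟨cbc⟩ on Q: start {t0}
  after c @ step 1: {t1}
  after b @ step 2: {t2}
  after c @ step 3: no successor for Q

cbc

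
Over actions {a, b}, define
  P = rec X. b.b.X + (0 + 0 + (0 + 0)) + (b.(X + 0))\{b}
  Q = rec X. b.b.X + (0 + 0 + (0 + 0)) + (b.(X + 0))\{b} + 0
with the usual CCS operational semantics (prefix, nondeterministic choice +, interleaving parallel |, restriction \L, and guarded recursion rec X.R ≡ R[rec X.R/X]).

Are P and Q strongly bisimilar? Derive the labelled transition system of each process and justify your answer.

bisimilar

P's transition system — 2 states:
  p0 = rec X. b.b.X + (0 + 0 + (0 + 0)) + (b.(X + 0))\{b} :: =b=> p1
  p1 = b.(rec X. b.b.X + (0 + 0 + (0 + 0)) + (b.(X + 0))\{b}) :: =b=> p0
Q's transition system — 2 states:
  q0 = rec X. b.b.X + (0 + 0 + (0 + 0)) + (b.(X + 0))\{b} + 0 :: =b=> q1
  q1 = b.(rec X. b.b.X + (0 + 0 + (0 + 0)) + (b.(X + 0))\{b} + 0) :: =b=> q0
Partition-refinement fixed point:
  B0 = {p0, p1, q0, q1}
p0 ∈ B0, q0 ∈ B0 → same block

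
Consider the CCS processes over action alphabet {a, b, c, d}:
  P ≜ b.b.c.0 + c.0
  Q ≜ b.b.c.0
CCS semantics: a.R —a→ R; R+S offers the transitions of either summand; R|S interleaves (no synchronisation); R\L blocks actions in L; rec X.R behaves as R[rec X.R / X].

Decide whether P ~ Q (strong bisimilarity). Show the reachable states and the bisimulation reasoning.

LTS(P): 4 reachable states
  s0 = b.b.c.0 + c.0 has moves -b-> s1, -c-> s2
  s1 = b.c.0 has moves -b-> s3
  s2 = 0 has moves deadlocked
  s3 = c.0 has moves -c-> s2
LTS(Q): 4 reachable states
  t0 = b.b.c.0 has moves -b-> t1
  t1 = b.c.0 has moves -b-> t2
  t2 = c.0 has moves -c-> t3
  t3 = 0 has moves deadlocked
Bisimilarity quotient blocks:
  B0 = {s0}
  B1 = {s1, t1}
  B2 = {s3, t2}
  B3 = {s2, t3}
  B4 = {t0}
s0 ∈ B0, t0 ∈ B4 → different blocks

not bisimilar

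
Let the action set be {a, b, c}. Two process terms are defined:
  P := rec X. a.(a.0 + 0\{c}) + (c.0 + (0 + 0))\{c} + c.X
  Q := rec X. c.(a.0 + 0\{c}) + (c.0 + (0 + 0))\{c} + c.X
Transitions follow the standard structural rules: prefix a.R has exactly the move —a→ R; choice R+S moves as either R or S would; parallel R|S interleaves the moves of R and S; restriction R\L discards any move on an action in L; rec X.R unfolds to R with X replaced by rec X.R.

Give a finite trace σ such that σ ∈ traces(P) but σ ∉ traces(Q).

a

Reachable graph of P (3 states):
  m0 = rec X. a.(a.0 + 0\{c}) + (c.0 + (0 + 0))\{c} + c.X :: ··a··> m1, ··c··> m0
  m1 = a.0 + 0\{c} :: ··a··> m2
  m2 = 0 :: deadlocked
Reachable graph of Q (3 states):
  n0 = rec X. c.(a.0 + 0\{c}) + (c.0 + (0 + 0))\{c} + c.X :: ··c··> n0, ··c··> n1
  n1 = a.0 + 0\{c} :: ··a··> n2
  n2 = 0 :: deadlocked
Trace ⟨a⟩ through P, begin at {m0}:
  [1] a ⇒ {m1}
  P completes σ.
Trace ⟨a⟩ through Q, begin at {n0}:
  [1] a ⇒ ∅  — Q cannot continue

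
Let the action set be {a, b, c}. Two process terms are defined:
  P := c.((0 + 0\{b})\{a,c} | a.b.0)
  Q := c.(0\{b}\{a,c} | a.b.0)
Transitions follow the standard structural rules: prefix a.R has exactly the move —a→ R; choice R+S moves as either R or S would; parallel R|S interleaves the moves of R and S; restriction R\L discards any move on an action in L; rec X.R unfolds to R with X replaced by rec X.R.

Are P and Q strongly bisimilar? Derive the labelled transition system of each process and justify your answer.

P's transition system — 4 states:
  p0 = c.((0 + 0\{b})\{a,c} | a.b.0) :: -c-> p1
  p1 = (0 + 0\{b})\{a,c} | a.b.0 :: -a-> p2
  p2 = (0 + 0\{b})\{a,c} | b.0 :: -b-> p3
  p3 = (0 + 0\{b})\{a,c} | 0 :: ·
Q's transition system — 4 states:
  q0 = c.(0\{b}\{a,c} | a.b.0) :: -c-> q1
  q1 = 0\{b}\{a,c} | a.b.0 :: -a-> q2
  q2 = 0\{b}\{a,c} | b.0 :: -b-> q3
  q3 = 0\{b}\{a,c} | 0 :: ·
Bisimilarity quotient blocks:
  B0 = {p0, q0}
  B1 = {p1, q1}
  B2 = {p2, q2}
  B3 = {p3, q3}
p0 ∈ B0, q0 ∈ B0 → same block

P ~ Q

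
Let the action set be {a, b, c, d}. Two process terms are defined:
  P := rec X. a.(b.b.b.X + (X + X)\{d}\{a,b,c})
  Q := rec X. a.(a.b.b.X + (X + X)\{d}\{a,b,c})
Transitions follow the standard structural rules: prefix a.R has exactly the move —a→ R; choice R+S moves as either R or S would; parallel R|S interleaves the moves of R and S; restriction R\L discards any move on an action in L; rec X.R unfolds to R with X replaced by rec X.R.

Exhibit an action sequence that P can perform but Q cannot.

ab

LTS(P): 4 reachable states
  u0 = rec X. a.(b.b.b.X + (X + X)\{d}\{a,b,c}) | =a=> u1
  u1 = b.b.b.(rec X. a.(b.b.b.X + (X + X)\{d}\{a,b,c})) + ((rec X. a.(b.b.b.X + (X + X)\{d}\{a,b,c})) + (rec X. a.(b.b.b.X + (X + X)\{d}\{a,b,c})))\{d}\{a,b,c} | =b=> u2
  u2 = b.b.(rec X. a.(b.b.b.X + (X + X)\{d}\{a,b,c})) | =b=> u3
  u3 = b.(rec X. a.(b.b.b.X + (X + X)\{d}\{a,b,c})) | =b=> u0
LTS(Q): 4 reachable states
  v0 = rec X. a.(a.b.b.X + (X + X)\{d}\{a,b,c}) | =a=> v1
  v1 = a.b.b.(rec X. a.(a.b.b.X + (X + X)\{d}\{a,b,c})) + ((rec X. a.(a.b.b.X + (X + X)\{d}\{a,b,c})) + (rec X. a.(a.b.b.X + (X + X)\{d}\{a,b,c})))\{d}\{a,b,c} | =a=> v2
  v2 = b.b.(rec X. a.(a.b.b.X + (X + X)\{d}\{a,b,c})) | =b=> v3
  v3 = b.(rec X. a.(a.b.b.X + (X + X)\{d}\{a,b,c})) | =b=> v0
Executing ab from P (initial set {u0}):
  step 1 (a): {u1}
  step 2 (b): {u2}
  ✓ P
Executing ab from Q (initial set {v0}):
  step 1 (a): {v1}
  step 2 (b): ∅  — Q cannot continue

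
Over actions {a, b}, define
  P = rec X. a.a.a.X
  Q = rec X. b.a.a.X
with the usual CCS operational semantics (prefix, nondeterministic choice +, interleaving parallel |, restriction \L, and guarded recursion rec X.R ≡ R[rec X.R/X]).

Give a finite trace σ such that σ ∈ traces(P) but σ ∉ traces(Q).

a

P's transition system — 3 states:
  s0 = rec X. a.a.a.X has moves —a→ s1
  s1 = a.a.(rec X. a.a.a.X) has moves —a→ s2
  s2 = a.(rec X. a.a.a.X) has moves —a→ s0
Q's transition system — 3 states:
  t0 = rec X. b.a.a.X has moves —b→ t1
  t1 = a.a.(rec X. b.a.a.X) has moves —a→ t2
  t2 = a.(rec X. b.a.a.X) has moves —a→ t0
Run σ = ⟨a⟩ on P: start {s0}
  [1] a ⇒ {s1}
  ✓ P
Run σ = ⟨a⟩ on Q: start {t0}
  [1] a ⇒ ∅ (Q stuck)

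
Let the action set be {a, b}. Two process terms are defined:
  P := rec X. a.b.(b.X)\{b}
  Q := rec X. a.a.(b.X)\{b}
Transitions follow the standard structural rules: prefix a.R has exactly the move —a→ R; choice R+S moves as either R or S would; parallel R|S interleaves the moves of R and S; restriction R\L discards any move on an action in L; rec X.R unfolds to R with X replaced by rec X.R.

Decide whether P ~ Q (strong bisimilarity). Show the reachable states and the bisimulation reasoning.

LTS(P): 3 reachable states
  m0 = rec X. a.b.(b.X)\{b} → --a--▸ m1
  m1 = b.(b.(rec X. a.b.(b.X)\{b}))\{b} → --b--▸ m2
  m2 = (b.(rec X. a.b.(b.X)\{b}))\{b} → stopped
LTS(Q): 3 reachable states
  n0 = rec X. a.a.(b.X)\{b} → --a--▸ n1
  n1 = a.(b.(rec X. a.a.(b.X)\{b}))\{b} → --a--▸ n2
  n2 = (b.(rec X. a.a.(b.X)\{b}))\{b} → stopped
Bisimilarity quotient blocks:
  B0 = {m0}
  B1 = {m1}
  B2 = {m2, n2}
  B3 = {n0}
  B4 = {n1}
m0 ∈ B0, n0 ∈ B3 → different blocks

P ≁ Q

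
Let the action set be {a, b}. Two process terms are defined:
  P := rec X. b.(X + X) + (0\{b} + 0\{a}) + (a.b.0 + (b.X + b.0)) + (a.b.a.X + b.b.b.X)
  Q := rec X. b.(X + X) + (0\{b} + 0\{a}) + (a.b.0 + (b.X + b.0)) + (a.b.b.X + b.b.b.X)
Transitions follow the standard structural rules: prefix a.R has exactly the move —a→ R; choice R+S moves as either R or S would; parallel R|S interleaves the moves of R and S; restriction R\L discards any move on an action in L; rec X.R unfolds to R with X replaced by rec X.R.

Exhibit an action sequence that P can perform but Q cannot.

aba

P's transition system — 8 states:
  u0 = rec X. b.(X + X) + (0\{b} + 0\{a}) + (a.b.0 + (b.X + b.0)) + (a.b.a.X + b.b.b.X) → ··a··> u1, ··a··> u2, ··b··> u0, ··b··> u3, ··b··> u4, ··b··> u5
  u1 = b.0 → ··b··> u4
  u2 = b.a.(rec X. b.(X + X) + (0\{b} + 0\{a}) + (a.b.0 + (b.X + b.0)) + (a.b.a.X + b.b.b.X)) → ··b··> u6
  u3 = (rec X. b.(X + X) + (0\{b} + 0\{a}) + (a.b.0 + (b.X + b.0)) + (a.b.a.X + b.b.b.X)) + (rec X. b.(X + X) + (0\{b} + 0\{a}) + (a.b.0 + (b.X + b.0)) + (a.b.a.X + b.b.b.X)) → ··a··> u1, ··a··> u2, ··b··> u0, ··b··> u3, ··b··> u4, ··b··> u5
  u4 = 0 → (no moves)
  u5 = b.b.(rec X. b.(X + X) + (0\{b} + 0\{a}) + (a.b.0 + (b.X + b.0)) + (a.b.a.X + b.b.b.X)) → ··b··> u7
  u6 = a.(rec X. b.(X + X) + (0\{b} + 0\{a}) + (a.b.0 + (b.X + b.0)) + (a.b.a.X + b.b.b.X)) → ··a··> u0
  u7 = b.(rec X. b.(X + X) + (0\{b} + 0\{a}) + (a.b.0 + (b.X + b.0)) + (a.b.a.X + b.b.b.X)) → ··b··> u0
Q's transition system — 6 states:
  v0 = rec X. b.(X + X) + (0\{b} + 0\{a}) + (a.b.0 + (b.X + b.0)) + (a.b.b.X + b.b.b.X) → ··a··> v1, ··a··> v2, ··b··> v0, ··b··> v2, ··b··> v3, ··b··> v4
  v1 = b.0 → ··b··> v4
  v2 = b.b.(rec X. b.(X + X) + (0\{b} + 0\{a}) + (a.b.0 + (b.X + b.0)) + (a.b.b.X + b.b.b.X)) → ··b··> v5
  v3 = (rec X. b.(X + X) + (0\{b} + 0\{a}) + (a.b.0 + (b.X + b.0)) + (a.b.b.X + b.b.b.X)) + (rec X. b.(X + X) + (0\{b} + 0\{a}) + (a.b.0 + (b.X + b.0)) + (a.b.b.X + b.b.b.X)) → ··a··> v1, ··a··> v2, ··b··> v0, ··b··> v2, ··b··> v3, ··b··> v4
  v4 = 0 → (no moves)
  v5 = b.(rec X. b.(X + X) + (0\{b} + 0\{a}) + (a.b.0 + (b.X + b.0)) + (a.b.b.X + b.b.b.X)) → ··b··> v0
Trace ⟨aba⟩ through P, begin at {u0}:
  [1] a ⇒ {u1, u2}
  [2] b ⇒ {u4, u6}
  [3] a ⇒ {u0}
  ✓ P
Trace ⟨aba⟩ through Q, begin at {v0}:
  [1] a ⇒ {v1, v2}
  [2] b ⇒ {v4, v5}
  [3] a ⇒ ∅ (Q stuck)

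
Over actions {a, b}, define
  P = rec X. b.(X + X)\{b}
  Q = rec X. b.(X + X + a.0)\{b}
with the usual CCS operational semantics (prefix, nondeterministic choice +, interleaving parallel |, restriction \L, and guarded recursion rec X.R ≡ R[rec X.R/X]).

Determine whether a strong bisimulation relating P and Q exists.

P ≁ Q

P's transition system — 2 states:
  u0 = rec X. b.(X + X)\{b} | =b=> u1
  u1 = ((rec X. b.(X + X)\{b}) + (rec X. b.(X + X)\{b}))\{b} | ·
Q's transition system — 3 states:
  v0 = rec X. b.(X + X + a.0)\{b} | =b=> v1
  v1 = ((rec X. b.(X + X + a.0)\{b}) + (rec X. b.(X + X + a.0)\{b}) + a.0)\{b} | =a=> v2
  v2 = 0\{b} | ·
Partition-refinement fixed point:
  B0 = {u0}
  B1 = {u1, v2}
  B2 = {v0}
  B3 = {v1}
u0 ∈ B0, v0 ∈ B2 → different blocks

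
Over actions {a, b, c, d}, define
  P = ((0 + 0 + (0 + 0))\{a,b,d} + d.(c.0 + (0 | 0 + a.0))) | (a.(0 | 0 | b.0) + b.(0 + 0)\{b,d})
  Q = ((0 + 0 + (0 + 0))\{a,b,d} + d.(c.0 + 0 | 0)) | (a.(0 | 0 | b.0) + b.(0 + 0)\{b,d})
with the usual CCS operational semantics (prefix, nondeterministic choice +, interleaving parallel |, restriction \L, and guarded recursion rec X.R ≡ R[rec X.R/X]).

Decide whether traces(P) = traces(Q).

Reachable graph of P (12 states):
  p0 = ((0 + 0 + (0 + 0))\{a,b,d} + d.(c.0 + (0 | 0 + a.0))) | (a.(0 | 0 | b.0) + b.(0 + 0)\{b,d}) has moves —a→ p1, —b→ p2, —d→ p3
  p1 = ((0 + 0 + (0 + 0))\{a,b,d} + d.(c.0 + (0 | 0 + a.0))) | (0 | 0 | b.0) has moves —b→ p4, —d→ p5
  p2 = ((0 + 0 + (0 + 0))\{a,b,d} + d.(c.0 + (0 | 0 + a.0))) | (0 + 0)\{b,d} has moves —d→ p6
  p3 = (c.0 + (0 | 0 + a.0)) | (a.(0 | 0 | b.0) + b.(0 + 0)\{b,d}) has moves —a→ p5, —a→ p7, —b→ p6, —c→ p7
  p4 = ((0 + 0 + (0 + 0))\{a,b,d} + d.(c.0 + (0 | 0 + a.0))) | (0 | 0 | 0) has moves —d→ p8
  p5 = (c.0 + (0 | 0 + a.0)) | (0 | 0 | b.0) has moves —a→ p9, —b→ p8, —c→ p9
  p6 = (c.0 + (0 | 0 + a.0)) | (0 + 0)\{b,d} has moves —a→ p10, —c→ p10
  p7 = 0 | (a.(0 | 0 | b.0) + b.(0 + 0)\{b,d}) has moves —a→ p9, —b→ p10
  p8 = (c.0 + (0 | 0 + a.0)) | (0 | 0 | 0) has moves —a→ p11, —c→ p11
  p9 = 0 | (0 | 0 | b.0) has moves —b→ p11
  p10 = 0 | (0 + 0)\{b,d} has moves stopped
  p11 = 0 | (0 | 0 | 0) has moves stopped
Reachable graph of Q (12 states):
  q0 = ((0 + 0 + (0 + 0))\{a,b,d} + d.(c.0 + 0 | 0)) | (a.(0 | 0 | b.0) + b.(0 + 0)\{b,d}) has moves —a→ q1, —b→ q2, —d→ q3
  q1 = ((0 + 0 + (0 + 0))\{a,b,d} + d.(c.0 + 0 | 0)) | (0 | 0 | b.0) has moves —b→ q4, —d→ q5
  q2 = ((0 + 0 + (0 + 0))\{a,b,d} + d.(c.0 + 0 | 0)) | (0 + 0)\{b,d} has moves —d→ q6
  q3 = (c.0 + 0 | 0) | (a.(0 | 0 | b.0) + b.(0 + 0)\{b,d}) has moves —a→ q5, —b→ q6, —c→ q7
  q4 = ((0 + 0 + (0 + 0))\{a,b,d} + d.(c.0 + 0 | 0)) | (0 | 0 | 0) has moves —d→ q8
  q5 = (c.0 + 0 | 0) | (0 | 0 | b.0) has moves —b→ q8, —c→ q9
  q6 = (c.0 + 0 | 0) | (0 + 0)\{b,d} has moves —c→ q10
  q7 = 0 | (a.(0 | 0 | b.0) + b.(0 + 0)\{b,d}) has moves —a→ q9, —b→ q10
  q8 = (c.0 + 0 | 0) | (0 | 0 | 0) has moves —c→ q11
  q9 = 0 | (0 | 0 | b.0) has moves —b→ q11
  q10 = 0 | (0 + 0)\{b,d} has moves stopped
  q11 = 0 | (0 | 0 | 0) has moves stopped
Run σ = ⟨ada⟩ on P: start {p0}
  step 1 (a): {p1}
  step 2 (d): {p5}
  step 3 (a): {p9}
  P completes σ.
Run σ = ⟨ada⟩ on Q: start {q0}
  step 1 (a): {q1}
  step 2 (d): {q5}
  step 3 (a): ∅  — Q cannot continue

traces(P) ≠ traces(Q) — witness ⟨ada⟩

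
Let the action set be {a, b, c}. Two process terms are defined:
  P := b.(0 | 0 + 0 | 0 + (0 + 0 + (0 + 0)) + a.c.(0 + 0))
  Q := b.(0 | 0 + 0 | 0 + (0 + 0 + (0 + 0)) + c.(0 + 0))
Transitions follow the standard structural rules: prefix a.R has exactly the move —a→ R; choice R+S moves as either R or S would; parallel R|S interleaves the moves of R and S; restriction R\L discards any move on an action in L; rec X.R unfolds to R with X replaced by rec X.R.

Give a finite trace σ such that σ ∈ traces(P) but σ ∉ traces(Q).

P's transition system — 4 states:
  u0 = b.(0 | 0 + 0 | 0 + (0 + 0 + (0 + 0)) + a.c.(0 + 0)) :: --b--▸ u1
  u1 = 0 | 0 + 0 | 0 + (0 + 0 + (0 + 0)) + a.c.(0 + 0) :: --a--▸ u2
  u2 = c.(0 + 0) :: --c--▸ u3
  u3 = 0 + 0 :: ∅
Q's transition system — 3 states:
  v0 = b.(0 | 0 + 0 | 0 + (0 + 0 + (0 + 0)) + c.(0 + 0)) :: --b--▸ v1
  v1 = 0 | 0 + 0 | 0 + (0 + 0 + (0 + 0)) + c.(0 + 0) :: --c--▸ v2
  v2 = 0 + 0 :: ∅
Run σ = ⟨ba⟩ on P: start {u0}
  after b @ step 1: {u1}
  after a @ step 2: {u2}
  ✓ P
Run σ = ⟨ba⟩ on Q: start {v0}
  after b @ step 1: {v1}
  after a @ step 2: ∅ (Q stuck)

ba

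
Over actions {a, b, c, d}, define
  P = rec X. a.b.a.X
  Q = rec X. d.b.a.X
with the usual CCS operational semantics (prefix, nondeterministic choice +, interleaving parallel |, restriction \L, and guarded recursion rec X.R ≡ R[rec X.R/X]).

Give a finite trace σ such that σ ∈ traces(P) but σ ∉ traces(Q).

P's transition system — 3 states:
  m0 = rec X. a.b.a.X | --a--▸ m1
  m1 = b.a.(rec X. a.b.a.X) | --b--▸ m2
  m2 = a.(rec X. a.b.a.X) | --a--▸ m0
Q's transition system — 3 states:
  n0 = rec X. d.b.a.X | --d--▸ n1
  n1 = b.a.(rec X. d.b.a.X) | --b--▸ n2
  n2 = a.(rec X. d.b.a.X) | --a--▸ n0
Trace ⟨a⟩ through P, begin at {m0}:
  step 1 (a): {m1}
  ✓ P
Trace ⟨a⟩ through Q, begin at {n0}:
  step 1 (a): ∅  — Q cannot continue

a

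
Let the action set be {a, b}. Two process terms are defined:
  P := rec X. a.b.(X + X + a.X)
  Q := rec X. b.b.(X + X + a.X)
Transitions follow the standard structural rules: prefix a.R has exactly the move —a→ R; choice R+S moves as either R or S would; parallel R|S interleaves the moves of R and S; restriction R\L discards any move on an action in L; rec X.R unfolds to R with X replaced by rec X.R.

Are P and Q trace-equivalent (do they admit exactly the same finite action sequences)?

traces(P) ≠ traces(Q) — witness ⟨a⟩

P's transition system — 3 states:
  u0 = rec X. a.b.(X + X + a.X) → —a→ u1
  u1 = b.((rec X. a.b.(X + X + a.X)) + (rec X. a.b.(X + X + a.X)) + a.(rec X. a.b.(X + X + a.X))) → —b→ u2
  u2 = (rec X. a.b.(X + X + a.X)) + (rec X. a.b.(X + X + a.X)) + a.(rec X. a.b.(X + X + a.X)) → —a→ u0, —a→ u1
Q's transition system — 3 states:
  v0 = rec X. b.b.(X + X + a.X) → —b→ v1
  v1 = b.((rec X. b.b.(X + X + a.X)) + (rec X. b.b.(X + X + a.X)) + a.(rec X. b.b.(X + X + a.X))) → —b→ v2
  v2 = (rec X. b.b.(X + X + a.X)) + (rec X. b.b.(X + X + a.X)) + a.(rec X. b.b.(X + X + a.X)) → —a→ v0, —b→ v1
Trace ⟨a⟩ through P, begin at {u0}:
  step 1 (a): {u1}
  ✓ P
Trace ⟨a⟩ through Q, begin at {v0}:
  step 1 (a): no successor for Q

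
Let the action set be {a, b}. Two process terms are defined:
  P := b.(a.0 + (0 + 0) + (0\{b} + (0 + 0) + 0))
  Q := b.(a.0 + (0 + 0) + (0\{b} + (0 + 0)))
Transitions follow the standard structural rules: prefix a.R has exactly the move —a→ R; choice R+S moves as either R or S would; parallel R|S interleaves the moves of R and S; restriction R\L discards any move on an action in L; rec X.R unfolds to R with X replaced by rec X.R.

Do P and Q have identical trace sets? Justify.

traces(P) = traces(Q)

Reachable graph of P (3 states):
  p0 = b.(a.0 + (0 + 0) + (0\{b} + (0 + 0) + 0)) ⊢ —b→ p1
  p1 = a.0 + (0 + 0) + (0\{b} + (0 + 0) + 0) ⊢ —a→ p2
  p2 = 0 ⊢ stopped
Reachable graph of Q (3 states):
  q0 = b.(a.0 + (0 + 0) + (0\{b} + (0 + 0))) ⊢ —b→ q1
  q1 = a.0 + (0 + 0) + (0\{b} + (0 + 0)) ⊢ —a→ q2
  q2 = 0 ⊢ stopped
Partition-refinement fixed point:
  B0 = {p0, q0}
  B1 = {p1, q1}
  B2 = {p2, q2}
p0 ∈ B0, q0 ∈ B0 → same block
Bisimilar ⇒ trace-equivalent.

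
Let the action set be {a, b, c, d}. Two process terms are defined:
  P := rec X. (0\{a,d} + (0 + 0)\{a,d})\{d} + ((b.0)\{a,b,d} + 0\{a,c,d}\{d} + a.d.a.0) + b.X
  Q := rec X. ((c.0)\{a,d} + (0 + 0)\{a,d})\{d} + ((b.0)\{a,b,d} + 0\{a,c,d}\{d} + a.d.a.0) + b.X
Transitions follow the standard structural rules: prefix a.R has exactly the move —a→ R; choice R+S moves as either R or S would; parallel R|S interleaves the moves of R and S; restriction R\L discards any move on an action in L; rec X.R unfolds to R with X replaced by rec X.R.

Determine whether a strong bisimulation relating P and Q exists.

P's transition system — 4 states:
  u0 = rec X. (0\{a,d} + (0 + 0)\{a,d})\{d} + ((b.0)\{a,b,d} + 0\{a,c,d}\{d} + a.d.a.0) + b.X ⊢ =a=> u1, =b=> u0
  u1 = d.a.0 ⊢ =d=> u2
  u2 = a.0 ⊢ =a=> u3
  u3 = 0 ⊢ (no moves)
Q's transition system — 5 states:
  v0 = rec X. ((c.0)\{a,d} + (0 + 0)\{a,d})\{d} + ((b.0)\{a,b,d} + 0\{a,c,d}\{d} + a.d.a.0) + b.X ⊢ =a=> v1, =b=> v0, =c=> v2
  v1 = d.a.0 ⊢ =d=> v3
  v2 = 0\{a,d}\{d} ⊢ (no moves)
  v3 = a.0 ⊢ =a=> v4
  v4 = 0 ⊢ (no moves)
Coarsest stable partition (strong bisimilarity classes):
  B0 = {u0}
  B1 = {u1, v1}
  B2 = {u2, v3}
  B3 = {u3, v2, v4}
  B4 = {v0}
u0 ∈ B0, v0 ∈ B4 → different blocks

not bisimilar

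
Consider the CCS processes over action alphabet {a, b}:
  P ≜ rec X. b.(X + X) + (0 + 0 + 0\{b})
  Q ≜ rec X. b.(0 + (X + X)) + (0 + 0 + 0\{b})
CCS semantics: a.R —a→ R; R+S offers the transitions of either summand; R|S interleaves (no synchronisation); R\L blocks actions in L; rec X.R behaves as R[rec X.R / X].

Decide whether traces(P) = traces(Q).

YES

Reachable graph of P (2 states):
  s0 = rec X. b.(X + X) + (0 + 0 + 0\{b}) | -b-> s1
  s1 = (rec X. b.(X + X) + (0 + 0 + 0\{b})) + (rec X. b.(X + X) + (0 + 0 + 0\{b})) | -b-> s1
Reachable graph of Q (2 states):
  t0 = rec X. b.(0 + (X + X)) + (0 + 0 + 0\{b}) | -b-> t1
  t1 = 0 + ((rec X. b.(0 + (X + X)) + (0 + 0 + 0\{b})) + (rec X. b.(0 + (X + X)) + (0 + 0 + 0\{b}))) | -b-> t1
Partition-refinement fixed point:
  B0 = {s0, s1, t0, t1}
s0 ∈ B0, t0 ∈ B0 → same block
Bisimilar ⇒ trace-equivalent.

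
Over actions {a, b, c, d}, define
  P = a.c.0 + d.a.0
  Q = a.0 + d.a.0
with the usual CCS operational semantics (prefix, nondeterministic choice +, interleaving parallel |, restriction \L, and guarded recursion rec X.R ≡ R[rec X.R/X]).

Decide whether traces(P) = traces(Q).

traces(P) ≠ traces(Q) — witness ⟨ac⟩

P's transition system — 4 states:
  u0 = a.c.0 + d.a.0 :: ··a··> u1, ··d··> u2
  u1 = c.0 :: ··c··> u3
  u2 = a.0 :: ··a··> u3
  u3 = 0 :: stopped
Q's transition system — 3 states:
  v0 = a.0 + d.a.0 :: ··a··> v1, ··d··> v2
  v1 = 0 :: stopped
  v2 = a.0 :: ··a··> v1
Run σ = ⟨ac⟩ on P: start {u0}
  step 1 (a): {u1}
  step 2 (c): {u3}
  — P admits the full trace.
Run σ = ⟨ac⟩ on Q: start {v0}
  step 1 (a): {v1}
  step 2 (c): ∅  — Q cannot continue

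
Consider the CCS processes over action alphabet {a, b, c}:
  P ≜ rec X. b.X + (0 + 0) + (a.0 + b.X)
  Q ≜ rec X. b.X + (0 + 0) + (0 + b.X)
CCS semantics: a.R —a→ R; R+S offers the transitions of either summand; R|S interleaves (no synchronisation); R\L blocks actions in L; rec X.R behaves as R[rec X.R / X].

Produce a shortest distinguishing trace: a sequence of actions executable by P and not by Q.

P's transition system — 2 states:
  s0 = rec X. b.X + (0 + 0) + (a.0 + b.X) | -a-> s1, -b-> s0
  s1 = 0 | ∅
Q's transition system — 1 states:
  t0 = rec X. b.X + (0 + 0) + (0 + b.X) | -b-> t0
Executing a from P (initial set {s0}):
  step 1 (a): {s1}
  — P admits the full trace.
Executing a from Q (initial set {t0}):
  step 1 (a): ∅  — Q cannot continue

a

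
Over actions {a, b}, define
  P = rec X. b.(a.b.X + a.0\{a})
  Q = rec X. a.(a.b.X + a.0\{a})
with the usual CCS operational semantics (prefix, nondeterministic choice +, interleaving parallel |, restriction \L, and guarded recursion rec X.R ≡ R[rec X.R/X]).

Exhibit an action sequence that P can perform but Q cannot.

b

Reachable graph of P (4 states):
  s0 = rec X. b.(a.b.X + a.0\{a}) :: ··b··> s1
  s1 = a.b.(rec X. b.(a.b.X + a.0\{a})) + a.0\{a} :: ··a··> s2, ··a··> s3
  s2 = 0\{a} :: ∅
  s3 = b.(rec X. b.(a.b.X + a.0\{a})) :: ··b··> s0
Reachable graph of Q (4 states):
  t0 = rec X. a.(a.b.X + a.0\{a}) :: ··a··> t1
  t1 = a.b.(rec X. a.(a.b.X + a.0\{a})) + a.0\{a} :: ··a··> t2, ··a··> t3
  t2 = 0\{a} :: ∅
  t3 = b.(rec X. a.(a.b.X + a.0\{a})) :: ··b··> t0
Executing b from P (initial set {s0}):
  after b @ step 1: {s1}
  — P admits the full trace.
Executing b from Q (initial set {t0}):
  after b @ step 1: ∅ (Q stuck)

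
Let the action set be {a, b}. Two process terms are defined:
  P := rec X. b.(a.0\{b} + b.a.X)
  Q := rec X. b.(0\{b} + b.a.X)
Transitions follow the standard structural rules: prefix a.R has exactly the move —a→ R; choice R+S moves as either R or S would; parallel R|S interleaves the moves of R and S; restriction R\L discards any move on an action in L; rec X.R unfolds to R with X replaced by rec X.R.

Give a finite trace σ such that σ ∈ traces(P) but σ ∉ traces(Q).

ba

Reachable graph of P (4 states):
  p0 = rec X. b.(a.0\{b} + b.a.X) :: ··b··> p1
  p1 = a.0\{b} + b.a.(rec X. b.(a.0\{b} + b.a.X)) :: ··a··> p2, ··b··> p3
  p2 = 0\{b} :: (no moves)
  p3 = a.(rec X. b.(a.0\{b} + b.a.X)) :: ··a··> p0
Reachable graph of Q (3 states):
  q0 = rec X. b.(0\{b} + b.a.X) :: ··b··> q1
  q1 = 0\{b} + b.a.(rec X. b.(0\{b} + b.a.X)) :: ··b··> q2
  q2 = a.(rec X. b.(0\{b} + b.a.X)) :: ··a··> q0
Trace ⟨ba⟩ through P, begin at {p0}:
  after b @ step 1: {p1}
  after a @ step 2: {p2}
  ✓ P
Trace ⟨ba⟩ through Q, begin at {q0}:
  after b @ step 1: {q1}
  after a @ step 2: no successor for Q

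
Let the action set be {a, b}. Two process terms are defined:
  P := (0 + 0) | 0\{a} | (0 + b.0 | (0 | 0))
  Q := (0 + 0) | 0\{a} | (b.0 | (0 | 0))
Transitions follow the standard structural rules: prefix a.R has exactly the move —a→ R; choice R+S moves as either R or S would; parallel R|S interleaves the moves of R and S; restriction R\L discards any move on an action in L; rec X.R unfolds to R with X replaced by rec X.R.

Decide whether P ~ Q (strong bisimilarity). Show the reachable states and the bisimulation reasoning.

P's transition system — 2 states:
  s0 = (0 + 0) | 0\{a} | (0 + b.0 | (0 | 0)) :: -b-> s1
  s1 = (0 + 0) | 0\{a} | (0 | (0 | 0)) :: deadlocked
Q's transition system — 2 states:
  t0 = (0 + 0) | 0\{a} | (b.0 | (0 | 0)) :: -b-> t1
  t1 = (0 + 0) | 0\{a} | (0 | (0 | 0)) :: deadlocked
Coarsest stable partition (strong bisimilarity classes):
  B0 = {s0, t0}
  B1 = {s1, t1}
s0 ∈ B0, t0 ∈ B0 → same block

YES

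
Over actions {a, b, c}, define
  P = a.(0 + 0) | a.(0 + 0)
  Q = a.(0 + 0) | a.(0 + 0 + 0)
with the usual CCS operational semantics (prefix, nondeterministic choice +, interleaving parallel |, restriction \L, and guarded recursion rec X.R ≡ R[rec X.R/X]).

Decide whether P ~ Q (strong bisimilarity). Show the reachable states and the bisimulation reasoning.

LTS(P): 4 reachable states
  m0 = a.(0 + 0) | a.(0 + 0) :: =a=> m1, =a=> m2
  m1 = (0 + 0) | a.(0 + 0) :: =a=> m3
  m2 = a.(0 + 0) | (0 + 0) :: =a=> m3
  m3 = (0 + 0) | (0 + 0) :: stopped
LTS(Q): 4 reachable states
  n0 = a.(0 + 0) | a.(0 + 0 + 0) :: =a=> n1, =a=> n2
  n1 = (0 + 0) | a.(0 + 0 + 0) :: =a=> n3
  n2 = a.(0 + 0) | (0 + 0 + 0) :: =a=> n3
  n3 = (0 + 0) | (0 + 0 + 0) :: stopped
Partition-refinement fixed point:
  B0 = {m0, n0}
  B1 = {m1, m2, n1, n2}
  B2 = {m3, n3}
m0 ∈ B0, n0 ∈ B0 → same block

bisimilar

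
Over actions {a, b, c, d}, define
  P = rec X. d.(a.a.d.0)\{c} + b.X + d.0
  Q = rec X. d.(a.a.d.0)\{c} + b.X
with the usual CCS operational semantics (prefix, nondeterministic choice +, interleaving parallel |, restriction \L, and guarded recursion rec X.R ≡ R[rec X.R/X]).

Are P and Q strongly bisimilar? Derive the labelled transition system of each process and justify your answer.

LTS(P): 6 reachable states
  u0 = rec X. d.(a.a.d.0)\{c} + b.X + d.0 has moves --b--▸ u0, --d--▸ u1, --d--▸ u2
  u1 = (a.a.d.0)\{c} has moves --a--▸ u3
  u2 = 0 has moves stopped
  u3 = (a.d.0)\{c} has moves --a--▸ u4
  u4 = (d.0)\{c} has moves --d--▸ u5
  u5 = 0\{c} has moves stopped
LTS(Q): 5 reachable states
  v0 = rec X. d.(a.a.d.0)\{c} + b.X has moves --b--▸ v0, --d--▸ v1
  v1 = (a.a.d.0)\{c} has moves --a--▸ v2
  v2 = (a.d.0)\{c} has moves --a--▸ v3
  v3 = (d.0)\{c} has moves --d--▸ v4
  v4 = 0\{c} has moves stopped
Coarsest stable partition (strong bisimilarity classes):
  B0 = {u0}
  B1 = {u2, u5, v4}
  B2 = {u1, v1}
  B3 = {u3, v2}
  B4 = {u4, v3}
  B5 = {v0}
u0 ∈ B0, v0 ∈ B5 → different blocks

P ≁ Q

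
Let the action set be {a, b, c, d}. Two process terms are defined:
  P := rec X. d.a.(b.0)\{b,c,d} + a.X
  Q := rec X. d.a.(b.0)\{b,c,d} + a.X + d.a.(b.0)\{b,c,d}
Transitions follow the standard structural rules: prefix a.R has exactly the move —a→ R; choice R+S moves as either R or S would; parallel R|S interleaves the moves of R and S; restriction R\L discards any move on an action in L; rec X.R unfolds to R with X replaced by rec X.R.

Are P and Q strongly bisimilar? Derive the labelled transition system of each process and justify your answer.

P's transition system — 3 states:
  p0 = rec X. d.a.(b.0)\{b,c,d} + a.X :: -a-> p0, -d-> p1
  p1 = a.(b.0)\{b,c,d} :: -a-> p2
  p2 = (b.0)\{b,c,d} :: (no moves)
Q's transition system — 3 states:
  q0 = rec X. d.a.(b.0)\{b,c,d} + a.X + d.a.(b.0)\{b,c,d} :: -a-> q0, -d-> q1
  q1 = a.(b.0)\{b,c,d} :: -a-> q2
  q2 = (b.0)\{b,c,d} :: (no moves)
Partition-refinement fixed point:
  B0 = {p0, q0}
  B1 = {p1, q1}
  B2 = {p2, q2}
p0 ∈ B0, q0 ∈ B0 → same block

YES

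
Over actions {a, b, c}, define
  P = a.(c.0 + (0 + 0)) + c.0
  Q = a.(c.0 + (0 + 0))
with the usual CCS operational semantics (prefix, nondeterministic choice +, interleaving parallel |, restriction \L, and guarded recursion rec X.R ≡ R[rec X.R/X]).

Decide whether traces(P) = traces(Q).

NO — witness ⟨c⟩

Reachable graph of P (3 states):
  m0 = a.(c.0 + (0 + 0)) + c.0 ⊢ ··a··> m1, ··c··> m2
  m1 = c.0 + (0 + 0) ⊢ ··c··> m2
  m2 = 0 ⊢ stopped
Reachable graph of Q (3 states):
  n0 = a.(c.0 + (0 + 0)) ⊢ ··a··> n1
  n1 = c.0 + (0 + 0) ⊢ ··c··> n2
  n2 = 0 ⊢ stopped
Run σ = ⟨c⟩ on P: start {m0}
  [1] c ⇒ {m2}
  ✓ P
Run σ = ⟨c⟩ on Q: start {n0}
  [1] c ⇒ ∅ (Q stuck)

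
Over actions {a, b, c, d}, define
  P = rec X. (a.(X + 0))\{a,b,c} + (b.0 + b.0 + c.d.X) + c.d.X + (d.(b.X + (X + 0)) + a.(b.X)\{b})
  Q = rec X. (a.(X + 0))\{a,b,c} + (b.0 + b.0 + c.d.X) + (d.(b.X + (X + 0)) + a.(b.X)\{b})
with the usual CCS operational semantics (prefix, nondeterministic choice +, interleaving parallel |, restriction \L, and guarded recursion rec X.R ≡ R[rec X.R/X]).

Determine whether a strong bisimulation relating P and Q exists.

YES

LTS(P): 5 reachable states
  p0 = rec X. (a.(X + 0))\{a,b,c} + (b.0 + b.0 + c.d.X) + c.d.X + (d.(b.X + (X + 0)) + a.(b.X)\{b}) has moves -a-> p1, -b-> p2, -c-> p3, -d-> p4
  p1 = (b.(rec X. (a.(X + 0))\{a,b,c} + (b.0 + b.0 + c.d.X) + c.d.X + (d.(b.X + (X + 0)) + a.(b.X)\{b})))\{b} has moves ·
  p2 = 0 has moves ·
  p3 = d.(rec X. (a.(X + 0))\{a,b,c} + (b.0 + b.0 + c.d.X) + c.d.X + (d.(b.X + (X + 0)) + a.(b.X)\{b})) has moves -d-> p0
  p4 = b.(rec X. (a.(X + 0))\{a,b,c} + (b.0 + b.0 + c.d.X) + c.d.X + (d.(b.X + (X + 0)) + a.(b.X)\{b})) + ((rec X. (a.(X + 0))\{a,b,c} + (b.0 + b.0 + c.d.X) + c.d.X + (d.(b.X + (X + 0)) + a.(b.X)\{b})) + 0) has moves -a-> p1, -b-> p0, -b-> p2, -c-> p3, -d-> p4
LTS(Q): 5 reachable states
  q0 = rec X. (a.(X + 0))\{a,b,c} + (b.0 + b.0 + c.d.X) + (d.(b.X + (X + 0)) + a.(b.X)\{b}) has moves -a-> q1, -b-> q2, -c-> q3, -d-> q4
  q1 = (b.(rec X. (a.(X + 0))\{a,b,c} + (b.0 + b.0 + c.d.X) + (d.(b.X + (X + 0)) + a.(b.X)\{b})))\{b} has moves ·
  q2 = 0 has moves ·
  q3 = d.(rec X. (a.(X + 0))\{a,b,c} + (b.0 + b.0 + c.d.X) + (d.(b.X + (X + 0)) + a.(b.X)\{b})) has moves -d-> q0
  q4 = b.(rec X. (a.(X + 0))\{a,b,c} + (b.0 + b.0 + c.d.X) + (d.(b.X + (X + 0)) + a.(b.X)\{b})) + ((rec X. (a.(X + 0))\{a,b,c} + (b.0 + b.0 + c.d.X) + (d.(b.X + (X + 0)) + a.(b.X)\{b})) + 0) has moves -a-> q1, -b-> q0, -b-> q2, -c-> q3, -d-> q4
Bisimilarity quotient blocks:
  B0 = {p0, q0}
  B1 = {p4, q4}
  B2 = {p3, q3}
  B3 = {p1, p2, q1, q2}
p0 ∈ B0, q0 ∈ B0 → same block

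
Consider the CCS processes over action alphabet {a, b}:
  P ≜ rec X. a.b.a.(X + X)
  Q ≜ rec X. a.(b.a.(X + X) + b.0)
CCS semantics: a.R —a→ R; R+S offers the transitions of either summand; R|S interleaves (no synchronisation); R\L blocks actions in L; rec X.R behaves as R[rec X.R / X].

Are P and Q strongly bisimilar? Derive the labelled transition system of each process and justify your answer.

LTS(P): 4 reachable states
  p0 = rec X. a.b.a.(X + X) ⊢ --a--▸ p1
  p1 = b.a.((rec X. a.b.a.(X + X)) + (rec X. a.b.a.(X + X))) ⊢ --b--▸ p2
  p2 = a.((rec X. a.b.a.(X + X)) + (rec X. a.b.a.(X + X))) ⊢ --a--▸ p3
  p3 = (rec X. a.b.a.(X + X)) + (rec X. a.b.a.(X + X)) ⊢ --a--▸ p1
LTS(Q): 5 reachable states
  q0 = rec X. a.(b.a.(X + X) + b.0) ⊢ --a--▸ q1
  q1 = b.a.((rec X. a.(b.a.(X + X) + b.0)) + (rec X. a.(b.a.(X + X) + b.0))) + b.0 ⊢ --b--▸ q2, --b--▸ q3
  q2 = 0 ⊢ deadlocked
  q3 = a.((rec X. a.(b.a.(X + X) + b.0)) + (rec X. a.(b.a.(X + X) + b.0))) ⊢ --a--▸ q4
  q4 = (rec X. a.(b.a.(X + X) + b.0)) + (rec X. a.(b.a.(X + X) + b.0)) ⊢ --a--▸ q1
Coarsest stable partition (strong bisimilarity classes):
  B0 = {p0, p3}
  B1 = {p1}
  B2 = {p2}
  B3 = {q0, q4}
  B4 = {q1}
  B5 = {q3}
  B6 = {q2}
p0 ∈ B0, q0 ∈ B3 → different blocks

P ≁ Q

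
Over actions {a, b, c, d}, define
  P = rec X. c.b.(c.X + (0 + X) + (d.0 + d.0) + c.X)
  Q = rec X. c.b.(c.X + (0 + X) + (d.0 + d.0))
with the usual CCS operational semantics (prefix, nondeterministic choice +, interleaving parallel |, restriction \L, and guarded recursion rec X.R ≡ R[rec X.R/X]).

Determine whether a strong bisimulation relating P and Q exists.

P ~ Q

LTS(P): 4 reachable states
  m0 = rec X. c.b.(c.X + (0 + X) + (d.0 + d.0) + c.X) :: —c→ m1
  m1 = b.(c.(rec X. c.b.(c.X + (0 + X) + (d.0 + d.0) + c.X)) + (0 + (rec X. c.b.(c.X + (0 + X) + (d.0 + d.0) + c.X))) + (d.0 + d.0) + c.(rec X. c.b.(c.X + (0 + X) + (d.0 + d.0) + c.X))) :: —b→ m2
  m2 = c.(rec X. c.b.(c.X + (0 + X) + (d.0 + d.0) + c.X)) + (0 + (rec X. c.b.(c.X + (0 + X) + (d.0 + d.0) + c.X))) + (d.0 + d.0) + c.(rec X. c.b.(c.X + (0 + X) + (d.0 + d.0) + c.X)) :: —c→ m0, —c→ m1, —d→ m3
  m3 = 0 :: ∅
LTS(Q): 4 reachable states
  n0 = rec X. c.b.(c.X + (0 + X) + (d.0 + d.0)) :: —c→ n1
  n1 = b.(c.(rec X. c.b.(c.X + (0 + X) + (d.0 + d.0))) + (0 + (rec X. c.b.(c.X + (0 + X) + (d.0 + d.0)))) + (d.0 + d.0)) :: —b→ n2
  n2 = c.(rec X. c.b.(c.X + (0 + X) + (d.0 + d.0))) + (0 + (rec X. c.b.(c.X + (0 + X) + (d.0 + d.0)))) + (d.0 + d.0) :: —c→ n0, —c→ n1, —d→ n3
  n3 = 0 :: ∅
Partition-refinement fixed point:
  B0 = {m0, n0}
  B1 = {m1, n1}
  B2 = {m2, n2}
  B3 = {m3, n3}
m0 ∈ B0, n0 ∈ B0 → same block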